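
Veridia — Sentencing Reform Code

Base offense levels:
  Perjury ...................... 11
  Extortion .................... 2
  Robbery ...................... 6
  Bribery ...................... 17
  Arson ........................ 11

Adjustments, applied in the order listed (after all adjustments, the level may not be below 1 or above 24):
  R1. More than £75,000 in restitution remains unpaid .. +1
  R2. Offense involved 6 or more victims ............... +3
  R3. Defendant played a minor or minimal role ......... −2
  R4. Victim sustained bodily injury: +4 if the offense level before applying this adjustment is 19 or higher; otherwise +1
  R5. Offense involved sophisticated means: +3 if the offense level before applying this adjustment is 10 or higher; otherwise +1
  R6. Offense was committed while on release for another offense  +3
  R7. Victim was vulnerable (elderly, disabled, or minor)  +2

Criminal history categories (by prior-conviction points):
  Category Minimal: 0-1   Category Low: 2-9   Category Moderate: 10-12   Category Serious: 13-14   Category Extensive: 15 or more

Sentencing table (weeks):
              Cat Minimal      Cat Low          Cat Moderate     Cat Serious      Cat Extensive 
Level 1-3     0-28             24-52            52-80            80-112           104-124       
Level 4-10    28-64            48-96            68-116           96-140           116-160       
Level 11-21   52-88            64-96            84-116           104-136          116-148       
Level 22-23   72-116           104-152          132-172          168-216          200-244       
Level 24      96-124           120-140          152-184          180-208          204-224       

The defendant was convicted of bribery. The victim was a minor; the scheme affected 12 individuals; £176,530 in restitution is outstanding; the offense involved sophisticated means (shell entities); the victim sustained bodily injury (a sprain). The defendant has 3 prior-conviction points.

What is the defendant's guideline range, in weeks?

120-140 weeks

Base offense level for bribery: 17.
R1 applies: 17 + 1 = 18.
R2 applies: 18 + 3 = 21.
R3 does not apply.
R4 applies (level before this adjustment is 21 ≥ 19, so +4): 21 + 4 = 25.
R5 applies (level before this adjustment is 25 ≥ 10, so +3): 25 + 3 = 28.
R7 applies: 28 + 2 = 30.
Level 30 exceeds the maximum of 24; capped at 24.
Final offense level: 24.
Criminal history: 3 prior points → Category Low (2-9).
Level 24 falls in the 24 band.
Grid: Level 24 × Category Low = 120-140 weeks.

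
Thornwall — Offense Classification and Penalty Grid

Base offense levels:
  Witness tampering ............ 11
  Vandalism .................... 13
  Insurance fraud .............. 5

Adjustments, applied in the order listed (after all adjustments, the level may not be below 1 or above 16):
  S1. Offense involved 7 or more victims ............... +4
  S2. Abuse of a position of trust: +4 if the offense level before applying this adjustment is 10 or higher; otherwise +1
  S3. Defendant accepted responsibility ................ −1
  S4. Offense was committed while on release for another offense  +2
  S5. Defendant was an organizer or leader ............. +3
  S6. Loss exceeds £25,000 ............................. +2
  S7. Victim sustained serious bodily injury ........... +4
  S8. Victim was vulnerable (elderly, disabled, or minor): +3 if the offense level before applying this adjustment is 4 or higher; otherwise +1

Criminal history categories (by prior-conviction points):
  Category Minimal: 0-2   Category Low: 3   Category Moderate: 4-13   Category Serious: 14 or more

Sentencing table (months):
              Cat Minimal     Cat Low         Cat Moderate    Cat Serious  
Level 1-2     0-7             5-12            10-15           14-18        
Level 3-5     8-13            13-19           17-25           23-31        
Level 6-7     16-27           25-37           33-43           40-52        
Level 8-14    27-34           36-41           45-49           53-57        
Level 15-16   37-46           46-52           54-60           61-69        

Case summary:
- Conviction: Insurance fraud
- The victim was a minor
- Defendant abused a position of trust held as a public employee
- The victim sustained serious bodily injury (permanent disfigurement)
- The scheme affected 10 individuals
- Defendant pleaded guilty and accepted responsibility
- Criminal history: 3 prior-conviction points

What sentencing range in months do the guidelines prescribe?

46-52 months

Base offense level for insurance fraud: 5.
S1 applies: 5 + 4 = 9.
S2 applies (level before this adjustment is 9 < 10, so +1): 9 + 1 = 10.
S3 applies: 10 − 1 = 9.
S6 does not apply.
S7 applies: 9 + 4 = 13.
S8 applies (level before this adjustment is 13 ≥ 4, so +3): 13 + 3 = 16.
Final offense level: 16.
Criminal history: 3 prior points → Category Low (3).
Level 16 falls in the 15-16 band.
Grid: Level 15-16 × Category Low = 46-52 months.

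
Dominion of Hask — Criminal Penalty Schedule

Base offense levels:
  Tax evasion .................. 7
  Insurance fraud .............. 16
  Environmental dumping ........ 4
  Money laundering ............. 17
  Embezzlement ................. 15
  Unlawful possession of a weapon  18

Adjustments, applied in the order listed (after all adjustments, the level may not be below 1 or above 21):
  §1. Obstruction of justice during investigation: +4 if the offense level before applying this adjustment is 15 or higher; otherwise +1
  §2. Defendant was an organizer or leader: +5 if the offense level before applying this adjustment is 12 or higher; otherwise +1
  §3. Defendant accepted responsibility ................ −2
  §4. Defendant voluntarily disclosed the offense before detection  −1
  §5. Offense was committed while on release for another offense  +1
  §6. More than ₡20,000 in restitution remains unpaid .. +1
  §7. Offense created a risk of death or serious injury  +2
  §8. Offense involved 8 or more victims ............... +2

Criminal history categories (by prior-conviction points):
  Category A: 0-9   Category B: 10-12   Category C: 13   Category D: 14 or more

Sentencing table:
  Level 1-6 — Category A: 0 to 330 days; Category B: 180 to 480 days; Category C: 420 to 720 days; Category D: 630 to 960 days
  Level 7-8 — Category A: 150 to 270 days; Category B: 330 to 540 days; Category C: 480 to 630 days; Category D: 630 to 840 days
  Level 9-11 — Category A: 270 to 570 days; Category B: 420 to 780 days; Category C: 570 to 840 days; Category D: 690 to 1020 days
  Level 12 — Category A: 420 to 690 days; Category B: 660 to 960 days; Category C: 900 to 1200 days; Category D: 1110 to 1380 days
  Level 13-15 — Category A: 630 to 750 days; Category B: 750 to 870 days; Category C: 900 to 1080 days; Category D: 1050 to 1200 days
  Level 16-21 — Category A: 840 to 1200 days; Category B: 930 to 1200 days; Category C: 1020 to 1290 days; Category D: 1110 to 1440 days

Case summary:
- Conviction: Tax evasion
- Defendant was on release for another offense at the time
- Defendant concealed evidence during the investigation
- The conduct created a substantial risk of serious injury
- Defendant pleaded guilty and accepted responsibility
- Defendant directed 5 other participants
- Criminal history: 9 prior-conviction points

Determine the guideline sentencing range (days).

Base offense level for tax evasion: 7.
§1 applies (level before this adjustment is 7 < 15, so +1): 7 + 1 = 8.
§2 applies (level before this adjustment is 8 < 12, so +1): 8 + 1 = 9.
§3 applies: 9 − 2 = 7.
§4 does not apply.
§5 applies: 7 + 1 = 8.
§6 does not apply.
§7 applies: 8 + 2 = 10.
Final offense level: 10.
Criminal history: 9 prior points → Category A (0-9).
Level 10 falls in the 9-11 band.
Grid: Level 9-11 × Category A = 270-570 days.

270-570 days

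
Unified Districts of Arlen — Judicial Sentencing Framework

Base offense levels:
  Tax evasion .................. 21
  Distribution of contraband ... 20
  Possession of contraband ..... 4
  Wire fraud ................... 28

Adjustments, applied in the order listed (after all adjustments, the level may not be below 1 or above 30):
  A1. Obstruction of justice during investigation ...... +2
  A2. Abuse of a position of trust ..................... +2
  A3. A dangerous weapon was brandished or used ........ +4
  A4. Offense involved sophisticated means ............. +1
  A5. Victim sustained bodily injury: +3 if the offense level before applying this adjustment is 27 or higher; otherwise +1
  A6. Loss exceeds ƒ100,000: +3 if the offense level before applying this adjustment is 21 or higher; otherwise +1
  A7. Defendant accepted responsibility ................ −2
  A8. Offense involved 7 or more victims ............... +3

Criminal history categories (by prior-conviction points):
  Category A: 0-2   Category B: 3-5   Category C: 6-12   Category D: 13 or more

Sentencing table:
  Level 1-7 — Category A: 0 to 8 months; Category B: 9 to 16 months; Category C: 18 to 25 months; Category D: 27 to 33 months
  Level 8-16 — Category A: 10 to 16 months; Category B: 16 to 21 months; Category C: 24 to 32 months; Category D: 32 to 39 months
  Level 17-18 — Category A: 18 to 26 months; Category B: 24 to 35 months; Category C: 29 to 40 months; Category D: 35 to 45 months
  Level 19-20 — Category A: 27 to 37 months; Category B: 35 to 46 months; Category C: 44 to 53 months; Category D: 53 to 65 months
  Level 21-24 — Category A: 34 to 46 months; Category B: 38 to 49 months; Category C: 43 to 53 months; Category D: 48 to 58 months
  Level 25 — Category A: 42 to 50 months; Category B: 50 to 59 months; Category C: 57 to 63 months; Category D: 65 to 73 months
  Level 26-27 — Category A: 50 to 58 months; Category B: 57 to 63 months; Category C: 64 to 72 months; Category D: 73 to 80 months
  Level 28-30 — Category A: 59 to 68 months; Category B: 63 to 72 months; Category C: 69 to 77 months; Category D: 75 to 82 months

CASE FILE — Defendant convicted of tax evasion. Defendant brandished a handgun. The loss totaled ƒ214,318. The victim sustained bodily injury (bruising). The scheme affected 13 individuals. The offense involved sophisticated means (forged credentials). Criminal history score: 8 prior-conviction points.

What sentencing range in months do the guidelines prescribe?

Base offense level for tax evasion: 21.
A1 does not apply.
A2 does not apply.
A3 applies: 21 + 4 = 25.
A4 applies: 25 + 1 = 26.
A5 applies (level before this adjustment is 26 < 27, so +1): 26 + 1 = 27.
A6 applies (level before this adjustment is 27 ≥ 21, so +3): 27 + 3 = 30.
A8 applies: 30 + 3 = 33.
Level 33 exceeds the maximum of 30; capped at 30.
Final offense level: 30.
Criminal history: 8 prior points → Category C (6-12).
Level 30 falls in the 28-30 band.
Grid: Level 28-30 × Category C = 69-77 months.

69-77 months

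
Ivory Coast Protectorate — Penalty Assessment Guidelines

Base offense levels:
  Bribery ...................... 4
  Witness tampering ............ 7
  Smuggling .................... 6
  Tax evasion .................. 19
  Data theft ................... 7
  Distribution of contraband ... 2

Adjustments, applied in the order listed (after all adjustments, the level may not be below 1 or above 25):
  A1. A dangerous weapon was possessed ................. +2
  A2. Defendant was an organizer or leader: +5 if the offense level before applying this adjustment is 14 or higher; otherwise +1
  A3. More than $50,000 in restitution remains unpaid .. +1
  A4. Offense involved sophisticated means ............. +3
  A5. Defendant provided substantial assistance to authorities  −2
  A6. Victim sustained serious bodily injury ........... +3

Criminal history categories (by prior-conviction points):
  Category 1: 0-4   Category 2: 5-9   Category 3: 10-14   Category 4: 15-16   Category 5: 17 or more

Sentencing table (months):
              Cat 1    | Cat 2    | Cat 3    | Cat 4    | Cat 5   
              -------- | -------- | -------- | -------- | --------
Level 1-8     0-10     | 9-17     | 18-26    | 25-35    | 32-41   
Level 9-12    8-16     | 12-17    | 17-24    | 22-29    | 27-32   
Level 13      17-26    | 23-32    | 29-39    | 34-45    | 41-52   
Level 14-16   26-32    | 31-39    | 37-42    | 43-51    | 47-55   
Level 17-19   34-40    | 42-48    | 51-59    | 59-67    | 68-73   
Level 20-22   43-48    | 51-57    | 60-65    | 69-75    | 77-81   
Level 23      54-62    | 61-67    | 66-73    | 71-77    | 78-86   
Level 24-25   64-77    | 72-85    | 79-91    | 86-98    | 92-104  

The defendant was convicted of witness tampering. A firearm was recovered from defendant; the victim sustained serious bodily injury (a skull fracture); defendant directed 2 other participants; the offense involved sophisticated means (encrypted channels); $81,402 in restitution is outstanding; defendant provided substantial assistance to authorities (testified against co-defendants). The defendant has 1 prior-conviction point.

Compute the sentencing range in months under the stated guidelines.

26-32 months

Base offense level for witness tampering: 7.
A1 applies: 7 + 2 = 9.
A2 applies (level before this adjustment is 9 < 14, so +1): 9 + 1 = 10.
A3 applies: 10 + 1 = 11.
A4 applies: 11 + 3 = 14.
A5 applies: 14 − 2 = 12.
A6 applies: 12 + 3 = 15.
Final offense level: 15.
Criminal history: 1 prior point → Category 1 (0-4).
Level 15 falls in the 14-16 band.
Grid: Level 14-16 × Category 1 = 26-32 months.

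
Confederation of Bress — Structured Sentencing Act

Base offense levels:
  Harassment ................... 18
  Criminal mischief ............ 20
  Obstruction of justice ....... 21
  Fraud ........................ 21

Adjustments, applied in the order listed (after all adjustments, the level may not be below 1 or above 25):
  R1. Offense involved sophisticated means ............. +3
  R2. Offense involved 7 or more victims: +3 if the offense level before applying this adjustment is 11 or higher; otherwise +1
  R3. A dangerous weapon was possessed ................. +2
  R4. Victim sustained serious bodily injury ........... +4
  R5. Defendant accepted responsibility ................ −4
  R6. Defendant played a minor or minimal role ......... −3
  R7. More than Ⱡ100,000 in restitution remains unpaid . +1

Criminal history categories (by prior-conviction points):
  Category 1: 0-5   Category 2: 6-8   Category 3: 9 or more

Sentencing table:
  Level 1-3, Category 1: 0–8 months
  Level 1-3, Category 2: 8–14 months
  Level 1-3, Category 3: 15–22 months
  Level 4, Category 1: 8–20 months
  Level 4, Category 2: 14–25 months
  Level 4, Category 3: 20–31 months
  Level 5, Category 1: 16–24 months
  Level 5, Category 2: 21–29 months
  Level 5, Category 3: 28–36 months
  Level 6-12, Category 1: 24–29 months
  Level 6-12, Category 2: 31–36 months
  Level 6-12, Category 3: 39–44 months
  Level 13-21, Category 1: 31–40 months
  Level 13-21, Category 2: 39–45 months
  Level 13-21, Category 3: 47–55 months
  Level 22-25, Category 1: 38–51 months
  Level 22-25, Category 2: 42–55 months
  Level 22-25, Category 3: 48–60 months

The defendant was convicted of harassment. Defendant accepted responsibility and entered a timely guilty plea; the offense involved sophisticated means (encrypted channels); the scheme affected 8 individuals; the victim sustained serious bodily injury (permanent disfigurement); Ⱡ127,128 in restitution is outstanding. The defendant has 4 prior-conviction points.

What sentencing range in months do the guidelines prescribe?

Base offense level for harassment: 18.
R1 applies: 18 + 3 = 21.
R2 applies (level before this adjustment is 21 ≥ 11, so +3): 21 + 3 = 24.
R3 does not apply.
R4 applies: 24 + 4 = 28.
R5 applies: 28 − 4 = 24.
R7 applies: 24 + 1 = 25.
Final offense level: 25.
Criminal history: 4 prior points → Category 1 (0-5).
Level 25 falls in the 22-25 band.
Grid: Level 22-25 × Category 1 = 38-51 months.

38-51 months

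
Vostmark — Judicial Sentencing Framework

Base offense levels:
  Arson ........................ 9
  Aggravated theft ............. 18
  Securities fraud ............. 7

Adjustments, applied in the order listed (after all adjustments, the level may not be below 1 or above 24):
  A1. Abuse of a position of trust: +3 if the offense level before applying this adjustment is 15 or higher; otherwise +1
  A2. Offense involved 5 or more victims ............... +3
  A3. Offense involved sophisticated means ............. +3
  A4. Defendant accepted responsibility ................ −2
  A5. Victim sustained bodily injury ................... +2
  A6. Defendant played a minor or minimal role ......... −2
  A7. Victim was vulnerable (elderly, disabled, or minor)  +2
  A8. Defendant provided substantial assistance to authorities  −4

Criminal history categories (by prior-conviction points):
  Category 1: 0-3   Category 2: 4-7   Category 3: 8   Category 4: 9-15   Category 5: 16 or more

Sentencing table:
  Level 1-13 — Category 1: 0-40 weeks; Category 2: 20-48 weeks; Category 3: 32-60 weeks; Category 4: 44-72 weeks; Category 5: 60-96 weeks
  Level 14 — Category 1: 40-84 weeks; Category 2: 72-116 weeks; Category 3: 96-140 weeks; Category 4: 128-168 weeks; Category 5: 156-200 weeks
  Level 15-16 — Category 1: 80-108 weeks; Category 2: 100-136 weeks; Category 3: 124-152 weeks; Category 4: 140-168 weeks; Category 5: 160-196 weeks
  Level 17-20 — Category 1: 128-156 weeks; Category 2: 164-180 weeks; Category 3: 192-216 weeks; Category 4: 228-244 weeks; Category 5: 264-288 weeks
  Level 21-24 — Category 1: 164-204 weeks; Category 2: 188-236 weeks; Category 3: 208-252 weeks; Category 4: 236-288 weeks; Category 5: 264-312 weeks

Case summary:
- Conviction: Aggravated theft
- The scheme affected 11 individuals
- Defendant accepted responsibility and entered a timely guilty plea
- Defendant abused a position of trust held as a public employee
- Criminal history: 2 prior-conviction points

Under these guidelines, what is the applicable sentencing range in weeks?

Base offense level for aggravated theft: 18.
A1 applies (level before this adjustment is 18 ≥ 15, so +3): 18 + 3 = 21.
A2 applies: 21 + 3 = 24.
A4 applies: 24 − 2 = 22.
A5 does not apply.
A6 does not apply.
A7 does not apply.
Final offense level: 22.
Criminal history: 2 prior points → Category 1 (0-3).
Level 22 falls in the 21-24 band.
Grid: Level 21-24 × Category 1 = 164-204 weeks.

164-204 weeks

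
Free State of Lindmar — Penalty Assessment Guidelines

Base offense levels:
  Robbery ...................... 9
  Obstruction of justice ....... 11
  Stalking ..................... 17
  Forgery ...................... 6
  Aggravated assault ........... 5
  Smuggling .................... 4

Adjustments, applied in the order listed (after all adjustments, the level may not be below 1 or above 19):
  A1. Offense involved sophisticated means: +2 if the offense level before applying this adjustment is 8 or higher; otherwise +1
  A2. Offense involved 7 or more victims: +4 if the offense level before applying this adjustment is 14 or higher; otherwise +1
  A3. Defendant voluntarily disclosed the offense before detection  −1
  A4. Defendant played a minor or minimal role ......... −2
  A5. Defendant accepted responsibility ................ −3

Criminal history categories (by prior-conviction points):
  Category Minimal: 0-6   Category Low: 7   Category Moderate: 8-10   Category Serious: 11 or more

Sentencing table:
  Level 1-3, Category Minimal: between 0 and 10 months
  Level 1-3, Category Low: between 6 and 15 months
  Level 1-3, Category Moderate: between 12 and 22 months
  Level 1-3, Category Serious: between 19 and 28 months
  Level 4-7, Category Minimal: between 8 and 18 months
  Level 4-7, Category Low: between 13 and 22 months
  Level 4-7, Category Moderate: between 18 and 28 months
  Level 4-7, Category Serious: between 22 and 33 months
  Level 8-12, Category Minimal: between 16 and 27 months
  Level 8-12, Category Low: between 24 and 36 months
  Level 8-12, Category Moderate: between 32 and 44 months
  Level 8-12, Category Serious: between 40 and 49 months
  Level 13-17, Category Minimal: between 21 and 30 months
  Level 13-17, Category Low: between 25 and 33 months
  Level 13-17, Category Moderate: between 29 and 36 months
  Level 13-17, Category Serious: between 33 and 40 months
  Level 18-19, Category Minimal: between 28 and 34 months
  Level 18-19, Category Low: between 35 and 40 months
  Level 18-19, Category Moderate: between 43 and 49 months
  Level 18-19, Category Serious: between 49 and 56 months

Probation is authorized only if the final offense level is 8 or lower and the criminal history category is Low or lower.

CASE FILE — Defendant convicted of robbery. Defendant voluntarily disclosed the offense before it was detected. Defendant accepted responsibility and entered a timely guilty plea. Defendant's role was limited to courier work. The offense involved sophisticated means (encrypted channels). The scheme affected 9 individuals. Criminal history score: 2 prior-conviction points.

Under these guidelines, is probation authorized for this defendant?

Yes

Base offense level for robbery: 9.
A1 applies (level before this adjustment is 9 ≥ 8, so +2): 9 + 2 = 11.
A2 applies (level before this adjustment is 11 < 14, so +1): 11 + 1 = 12.
A3 applies: 12 − 1 = 11.
A4 applies: 11 − 2 = 9.
A5 applies: 9 − 3 = 6.
Final offense level: 6.
Criminal history: 2 prior points → Category Minimal (0-6).
Level 6 falls in the 4-7 band.
Grid: Level 4-7 × Category Minimal = 8-18 months.
Probation check: level 6 ≤ 8 and category Minimal ≤ Low → eligible.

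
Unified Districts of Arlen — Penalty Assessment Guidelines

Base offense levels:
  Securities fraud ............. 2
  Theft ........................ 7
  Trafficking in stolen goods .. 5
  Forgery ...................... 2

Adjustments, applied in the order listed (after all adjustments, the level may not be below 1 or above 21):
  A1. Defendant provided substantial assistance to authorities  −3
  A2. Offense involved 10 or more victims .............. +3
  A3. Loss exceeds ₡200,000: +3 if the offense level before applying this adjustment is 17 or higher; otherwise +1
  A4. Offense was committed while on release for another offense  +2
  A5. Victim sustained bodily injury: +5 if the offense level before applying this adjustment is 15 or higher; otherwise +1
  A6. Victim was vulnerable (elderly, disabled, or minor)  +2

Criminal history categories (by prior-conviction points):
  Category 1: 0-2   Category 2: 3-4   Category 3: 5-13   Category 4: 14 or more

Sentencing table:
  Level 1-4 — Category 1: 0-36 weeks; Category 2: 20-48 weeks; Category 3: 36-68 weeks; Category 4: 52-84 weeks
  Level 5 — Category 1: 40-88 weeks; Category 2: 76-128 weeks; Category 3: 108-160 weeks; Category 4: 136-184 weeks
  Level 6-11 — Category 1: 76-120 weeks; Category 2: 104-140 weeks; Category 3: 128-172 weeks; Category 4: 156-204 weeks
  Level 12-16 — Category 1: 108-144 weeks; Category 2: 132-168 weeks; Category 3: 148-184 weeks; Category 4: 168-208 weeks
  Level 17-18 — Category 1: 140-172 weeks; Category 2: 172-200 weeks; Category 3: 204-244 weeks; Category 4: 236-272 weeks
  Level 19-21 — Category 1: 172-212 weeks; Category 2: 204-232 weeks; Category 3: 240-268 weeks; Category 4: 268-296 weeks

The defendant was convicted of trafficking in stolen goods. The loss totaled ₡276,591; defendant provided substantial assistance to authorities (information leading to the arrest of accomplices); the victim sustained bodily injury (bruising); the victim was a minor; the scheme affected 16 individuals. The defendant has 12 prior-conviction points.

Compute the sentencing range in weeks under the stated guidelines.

Base offense level for trafficking in stolen goods: 5.
A1 applies: 5 − 3 = 2.
A2 applies: 2 + 3 = 5.
A3 applies (level before this adjustment is 5 < 17, so +1): 5 + 1 = 6.
A5 applies (level before this adjustment is 6 < 15, so +1): 6 + 1 = 7.
A6 applies: 7 + 2 = 9.
Final offense level: 9.
Criminal history: 12 prior points → Category 3 (5-13).
Level 9 falls in the 6-11 band.
Grid: Level 6-11 × Category 3 = 128-172 weeks.

128-172 weeks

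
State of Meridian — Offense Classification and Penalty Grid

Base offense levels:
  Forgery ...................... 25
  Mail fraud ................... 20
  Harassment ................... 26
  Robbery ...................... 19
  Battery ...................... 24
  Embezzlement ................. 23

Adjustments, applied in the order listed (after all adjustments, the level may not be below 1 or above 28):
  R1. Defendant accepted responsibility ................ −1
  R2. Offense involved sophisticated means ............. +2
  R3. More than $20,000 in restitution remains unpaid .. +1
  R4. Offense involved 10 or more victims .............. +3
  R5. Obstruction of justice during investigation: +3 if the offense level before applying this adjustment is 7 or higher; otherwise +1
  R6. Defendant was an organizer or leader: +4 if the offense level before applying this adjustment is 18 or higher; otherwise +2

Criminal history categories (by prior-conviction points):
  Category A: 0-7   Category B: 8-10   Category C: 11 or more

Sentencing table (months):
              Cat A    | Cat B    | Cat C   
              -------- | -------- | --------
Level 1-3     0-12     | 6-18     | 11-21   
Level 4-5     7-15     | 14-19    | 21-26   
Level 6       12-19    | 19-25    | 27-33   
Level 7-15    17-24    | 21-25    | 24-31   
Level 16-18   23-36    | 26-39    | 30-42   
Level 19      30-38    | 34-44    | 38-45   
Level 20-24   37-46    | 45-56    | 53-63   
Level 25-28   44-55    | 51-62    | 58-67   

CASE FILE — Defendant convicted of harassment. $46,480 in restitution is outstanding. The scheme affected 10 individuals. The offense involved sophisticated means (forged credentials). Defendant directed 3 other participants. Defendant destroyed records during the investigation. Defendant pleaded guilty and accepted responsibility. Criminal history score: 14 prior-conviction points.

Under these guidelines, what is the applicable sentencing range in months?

Base offense level for harassment: 26.
R1 applies: 26 − 1 = 25.
R2 applies: 25 + 2 = 27.
R3 applies: 27 + 1 = 28.
R4 applies: 28 + 3 = 31.
R5 applies (level before this adjustment is 31 ≥ 7, so +3): 31 + 3 = 34.
R6 applies (level before this adjustment is 34 ≥ 18, so +4): 34 + 4 = 38.
Level 38 exceeds the maximum of 28; capped at 28.
Final offense level: 28.
Criminal history: 14 prior points → Category C (11+).
Level 28 falls in the 25-28 band.
Grid: Level 25-28 × Category C = 58-67 months.

58-67 months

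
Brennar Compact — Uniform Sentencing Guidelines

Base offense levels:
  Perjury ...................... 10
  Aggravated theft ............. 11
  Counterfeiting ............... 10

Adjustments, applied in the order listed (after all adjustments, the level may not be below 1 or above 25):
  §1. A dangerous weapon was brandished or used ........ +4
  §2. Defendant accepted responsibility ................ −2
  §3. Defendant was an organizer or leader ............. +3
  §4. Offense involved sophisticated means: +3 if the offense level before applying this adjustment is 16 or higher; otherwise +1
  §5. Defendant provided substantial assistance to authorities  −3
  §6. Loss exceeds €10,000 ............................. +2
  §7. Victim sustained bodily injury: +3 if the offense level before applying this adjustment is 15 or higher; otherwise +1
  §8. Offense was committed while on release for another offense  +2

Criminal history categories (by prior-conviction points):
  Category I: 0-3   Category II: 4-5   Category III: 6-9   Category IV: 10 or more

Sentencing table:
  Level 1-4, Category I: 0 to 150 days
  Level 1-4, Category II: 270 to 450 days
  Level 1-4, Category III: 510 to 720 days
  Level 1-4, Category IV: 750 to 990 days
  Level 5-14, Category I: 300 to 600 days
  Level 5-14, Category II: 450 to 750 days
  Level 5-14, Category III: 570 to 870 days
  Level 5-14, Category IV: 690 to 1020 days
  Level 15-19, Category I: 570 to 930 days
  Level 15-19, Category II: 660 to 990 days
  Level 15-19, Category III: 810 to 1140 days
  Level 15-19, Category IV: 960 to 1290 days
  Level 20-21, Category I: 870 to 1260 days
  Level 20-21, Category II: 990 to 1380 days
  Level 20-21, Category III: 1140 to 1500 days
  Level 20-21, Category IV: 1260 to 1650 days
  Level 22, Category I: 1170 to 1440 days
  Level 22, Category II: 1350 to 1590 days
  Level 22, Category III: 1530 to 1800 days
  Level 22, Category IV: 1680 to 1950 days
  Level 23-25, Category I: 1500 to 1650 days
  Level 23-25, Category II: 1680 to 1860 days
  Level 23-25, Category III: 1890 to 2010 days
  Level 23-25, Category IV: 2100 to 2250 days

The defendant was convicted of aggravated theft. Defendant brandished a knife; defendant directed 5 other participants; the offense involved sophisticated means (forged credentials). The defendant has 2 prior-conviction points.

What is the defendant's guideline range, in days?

870-1260 days

Base offense level for aggravated theft: 11.
§1 applies: 11 + 4 = 15.
§3 applies: 15 + 3 = 18.
§4 applies (level before this adjustment is 18 ≥ 16, so +3): 18 + 3 = 21.
§5 does not apply.
§6 does not apply.
§7 does not apply.
§8 does not apply.
Final offense level: 21.
Criminal history: 2 prior points → Category I (0-3).
Level 21 falls in the 20-21 band.
Grid: Level 20-21 × Category I = 870-1260 days.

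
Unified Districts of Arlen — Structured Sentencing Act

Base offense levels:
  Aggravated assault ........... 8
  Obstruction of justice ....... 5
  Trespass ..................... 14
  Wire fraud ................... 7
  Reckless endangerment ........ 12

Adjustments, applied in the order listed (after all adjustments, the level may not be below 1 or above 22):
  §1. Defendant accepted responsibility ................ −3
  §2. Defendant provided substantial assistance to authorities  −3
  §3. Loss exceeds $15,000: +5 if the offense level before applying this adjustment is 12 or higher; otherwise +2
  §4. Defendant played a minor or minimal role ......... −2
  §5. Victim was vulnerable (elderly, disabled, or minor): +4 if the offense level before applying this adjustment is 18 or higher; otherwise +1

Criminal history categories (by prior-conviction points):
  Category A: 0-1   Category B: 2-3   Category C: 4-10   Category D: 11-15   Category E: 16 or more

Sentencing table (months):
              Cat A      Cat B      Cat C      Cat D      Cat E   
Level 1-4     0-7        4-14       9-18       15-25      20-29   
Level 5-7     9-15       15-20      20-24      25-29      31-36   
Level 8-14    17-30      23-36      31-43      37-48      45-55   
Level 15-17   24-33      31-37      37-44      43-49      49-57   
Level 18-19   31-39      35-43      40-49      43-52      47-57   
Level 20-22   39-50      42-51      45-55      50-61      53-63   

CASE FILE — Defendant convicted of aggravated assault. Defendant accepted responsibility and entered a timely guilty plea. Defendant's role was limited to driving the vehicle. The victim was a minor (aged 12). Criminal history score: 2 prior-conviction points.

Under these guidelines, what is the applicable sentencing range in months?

Base offense level for aggravated assault: 8.
§1 applies: 8 − 3 = 5.
§4 applies: 5 − 2 = 3.
§5 applies (level before this adjustment is 3 < 18, so +1): 3 + 1 = 4.
Final offense level: 4.
Criminal history: 2 prior points → Category B (2-3).
Level 4 falls in the 1-4 band.
Grid: Level 1-4 × Category B = 4-14 months.

4-14 months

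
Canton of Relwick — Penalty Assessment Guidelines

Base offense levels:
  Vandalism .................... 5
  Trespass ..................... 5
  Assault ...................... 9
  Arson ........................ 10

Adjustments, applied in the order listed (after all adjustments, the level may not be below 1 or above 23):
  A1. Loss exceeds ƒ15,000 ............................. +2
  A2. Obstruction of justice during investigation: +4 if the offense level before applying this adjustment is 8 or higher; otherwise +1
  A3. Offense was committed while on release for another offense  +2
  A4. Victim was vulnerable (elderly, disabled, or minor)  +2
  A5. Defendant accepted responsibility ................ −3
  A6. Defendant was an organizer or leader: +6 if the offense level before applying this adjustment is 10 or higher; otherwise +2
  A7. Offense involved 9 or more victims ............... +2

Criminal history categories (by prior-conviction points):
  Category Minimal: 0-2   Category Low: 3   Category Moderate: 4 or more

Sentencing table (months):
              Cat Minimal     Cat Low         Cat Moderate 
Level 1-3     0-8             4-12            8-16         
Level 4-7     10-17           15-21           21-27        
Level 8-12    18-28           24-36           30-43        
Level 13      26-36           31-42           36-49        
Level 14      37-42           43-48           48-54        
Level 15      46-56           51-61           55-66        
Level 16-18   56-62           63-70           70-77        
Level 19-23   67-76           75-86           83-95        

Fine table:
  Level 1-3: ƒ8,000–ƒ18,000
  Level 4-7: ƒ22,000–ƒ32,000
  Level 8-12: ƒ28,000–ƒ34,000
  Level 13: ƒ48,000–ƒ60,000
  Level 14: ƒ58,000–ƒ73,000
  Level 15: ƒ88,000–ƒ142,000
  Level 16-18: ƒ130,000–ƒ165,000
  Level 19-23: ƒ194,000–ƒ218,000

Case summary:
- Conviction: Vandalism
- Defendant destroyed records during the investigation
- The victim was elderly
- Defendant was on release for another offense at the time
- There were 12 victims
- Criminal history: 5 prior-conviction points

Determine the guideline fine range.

ƒ28,000–ƒ34,000

Base offense level for vandalism: 5.
A1 does not apply.
A2 applies (level before this adjustment is 5 < 8, so +1): 5 + 1 = 6.
A3 applies: 6 + 2 = 8.
A4 applies: 8 + 2 = 10.
A5 does not apply.
A7 applies: 10 + 2 = 12.
Final offense level: 12.
Level 12 falls in the 8-12 band.
Fine table: Level 8-12 → ƒ28,000–ƒ34,000.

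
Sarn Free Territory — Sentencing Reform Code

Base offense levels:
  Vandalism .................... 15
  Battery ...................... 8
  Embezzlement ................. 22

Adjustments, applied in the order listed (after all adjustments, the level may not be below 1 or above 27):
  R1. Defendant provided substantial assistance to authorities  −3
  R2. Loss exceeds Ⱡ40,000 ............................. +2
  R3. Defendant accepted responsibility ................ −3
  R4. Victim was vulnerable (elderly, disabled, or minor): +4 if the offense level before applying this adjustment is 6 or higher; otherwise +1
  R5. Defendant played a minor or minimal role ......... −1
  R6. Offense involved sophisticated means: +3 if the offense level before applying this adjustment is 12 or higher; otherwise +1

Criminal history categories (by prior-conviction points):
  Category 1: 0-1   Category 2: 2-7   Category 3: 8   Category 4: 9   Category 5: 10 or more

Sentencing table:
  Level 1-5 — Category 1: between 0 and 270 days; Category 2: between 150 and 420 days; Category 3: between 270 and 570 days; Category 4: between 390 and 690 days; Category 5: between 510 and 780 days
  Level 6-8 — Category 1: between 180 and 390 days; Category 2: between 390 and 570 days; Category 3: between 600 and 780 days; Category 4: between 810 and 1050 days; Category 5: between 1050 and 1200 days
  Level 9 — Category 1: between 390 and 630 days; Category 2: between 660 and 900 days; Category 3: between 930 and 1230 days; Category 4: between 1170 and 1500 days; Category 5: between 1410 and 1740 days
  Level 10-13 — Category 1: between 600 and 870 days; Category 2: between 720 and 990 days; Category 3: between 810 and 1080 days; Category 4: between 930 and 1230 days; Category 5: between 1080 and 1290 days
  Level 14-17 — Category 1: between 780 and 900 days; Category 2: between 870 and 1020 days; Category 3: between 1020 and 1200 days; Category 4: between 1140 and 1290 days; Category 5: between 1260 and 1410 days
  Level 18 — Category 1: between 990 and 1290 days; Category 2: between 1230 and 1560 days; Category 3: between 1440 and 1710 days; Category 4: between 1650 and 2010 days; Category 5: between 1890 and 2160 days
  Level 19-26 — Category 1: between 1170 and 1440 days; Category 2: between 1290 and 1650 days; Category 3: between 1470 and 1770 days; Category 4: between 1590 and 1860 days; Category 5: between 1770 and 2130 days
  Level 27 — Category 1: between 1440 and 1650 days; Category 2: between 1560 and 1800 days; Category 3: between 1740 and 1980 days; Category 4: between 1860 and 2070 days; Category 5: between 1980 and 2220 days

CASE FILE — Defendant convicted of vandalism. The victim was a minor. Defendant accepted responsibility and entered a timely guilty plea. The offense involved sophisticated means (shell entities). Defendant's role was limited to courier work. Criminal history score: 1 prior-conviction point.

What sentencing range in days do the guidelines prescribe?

Base offense level for vandalism: 15.
R1 does not apply.
R2 does not apply.
R3 applies: 15 − 3 = 12.
R4 applies (level before this adjustment is 12 ≥ 6, so +4): 12 + 4 = 16.
R5 applies: 16 − 1 = 15.
R6 applies (level before this adjustment is 15 ≥ 12, so +3): 15 + 3 = 18.
Final offense level: 18.
Criminal history: 1 prior point → Category 1 (0-1).
Level 18 falls in the 18 band.
Grid: Level 18 × Category 1 = 990-1290 days.

990-1290 days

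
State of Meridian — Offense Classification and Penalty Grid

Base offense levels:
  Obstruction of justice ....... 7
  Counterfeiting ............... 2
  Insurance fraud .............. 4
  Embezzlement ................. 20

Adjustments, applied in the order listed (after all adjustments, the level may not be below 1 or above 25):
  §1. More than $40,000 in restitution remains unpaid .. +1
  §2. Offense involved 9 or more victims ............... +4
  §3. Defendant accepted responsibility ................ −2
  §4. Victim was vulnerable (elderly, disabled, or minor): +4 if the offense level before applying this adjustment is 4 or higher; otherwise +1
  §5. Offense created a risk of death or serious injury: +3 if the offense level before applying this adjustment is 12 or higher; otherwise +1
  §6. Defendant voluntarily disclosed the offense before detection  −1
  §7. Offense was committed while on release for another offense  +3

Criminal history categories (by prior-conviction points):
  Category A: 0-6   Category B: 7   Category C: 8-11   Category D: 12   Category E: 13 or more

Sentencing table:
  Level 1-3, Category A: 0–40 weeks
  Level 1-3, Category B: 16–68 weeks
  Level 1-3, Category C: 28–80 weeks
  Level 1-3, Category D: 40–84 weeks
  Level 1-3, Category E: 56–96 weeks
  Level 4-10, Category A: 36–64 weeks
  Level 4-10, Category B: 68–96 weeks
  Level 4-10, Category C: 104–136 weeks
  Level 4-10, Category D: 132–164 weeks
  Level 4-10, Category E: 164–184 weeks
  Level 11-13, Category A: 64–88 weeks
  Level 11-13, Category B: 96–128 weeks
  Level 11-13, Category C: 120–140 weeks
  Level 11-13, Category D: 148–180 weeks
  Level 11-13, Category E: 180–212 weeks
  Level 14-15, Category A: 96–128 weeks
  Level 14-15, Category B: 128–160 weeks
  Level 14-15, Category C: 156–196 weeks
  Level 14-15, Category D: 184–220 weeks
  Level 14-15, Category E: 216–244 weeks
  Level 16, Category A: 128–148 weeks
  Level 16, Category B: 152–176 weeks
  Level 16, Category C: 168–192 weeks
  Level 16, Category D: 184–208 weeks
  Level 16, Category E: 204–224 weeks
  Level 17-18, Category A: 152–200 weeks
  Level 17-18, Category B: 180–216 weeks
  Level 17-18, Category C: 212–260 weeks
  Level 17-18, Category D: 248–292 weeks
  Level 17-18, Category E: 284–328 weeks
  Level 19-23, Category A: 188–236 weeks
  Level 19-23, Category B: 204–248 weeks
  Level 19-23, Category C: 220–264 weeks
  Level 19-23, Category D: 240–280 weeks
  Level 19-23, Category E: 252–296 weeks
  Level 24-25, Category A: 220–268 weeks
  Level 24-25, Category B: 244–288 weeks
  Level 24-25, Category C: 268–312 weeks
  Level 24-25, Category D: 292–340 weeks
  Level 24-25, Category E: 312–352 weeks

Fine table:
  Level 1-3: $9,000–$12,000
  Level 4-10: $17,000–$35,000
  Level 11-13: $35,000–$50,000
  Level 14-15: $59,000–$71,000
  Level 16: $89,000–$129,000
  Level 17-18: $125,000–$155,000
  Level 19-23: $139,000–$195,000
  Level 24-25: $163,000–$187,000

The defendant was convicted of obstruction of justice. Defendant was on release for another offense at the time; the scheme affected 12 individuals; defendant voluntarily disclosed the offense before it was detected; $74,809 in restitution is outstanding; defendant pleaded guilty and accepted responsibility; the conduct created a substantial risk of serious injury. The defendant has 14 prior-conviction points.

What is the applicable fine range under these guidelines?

$35,000–$50,000

Base offense level for obstruction of justice: 7.
§1 applies: 7 + 1 = 8.
§2 applies: 8 + 4 = 12.
§3 applies: 12 − 2 = 10.
§4 does not apply.
§5 applies (level before this adjustment is 10 < 12, so +1): 10 + 1 = 11.
§6 applies: 11 − 1 = 10.
§7 applies: 10 + 3 = 13.
Final offense level: 13.
Level 13 falls in the 11-13 band.
Fine table: Level 11-13 → $35,000–$50,000.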